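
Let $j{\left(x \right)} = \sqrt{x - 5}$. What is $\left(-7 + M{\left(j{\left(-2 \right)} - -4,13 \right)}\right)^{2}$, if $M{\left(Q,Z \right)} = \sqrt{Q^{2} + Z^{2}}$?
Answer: $\left(7 - \sqrt{169 + \left(4 + i \sqrt{7}\right)^{2}}\right)^{2} \approx 39.888 + 10.08 i$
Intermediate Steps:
$j{\left(x \right)} = \sqrt{-5 + x}$
$\left(-7 + M{\left(j{\left(-2 \right)} - -4,13 \right)}\right)^{2} = \left(-7 + \sqrt{\left(\sqrt{-5 - 2} - -4\right)^{2} + 13^{2}}\right)^{2} = \left(-7 + \sqrt{\left(\sqrt{-7} + 4\right)^{2} + 169}\right)^{2} = \left(-7 + \sqrt{\left(i \sqrt{7} + 4\right)^{2} + 169}\right)^{2} = \left(-7 + \sqrt{\left(4 + i \sqrt{7}\right)^{2} + 169}\right)^{2} = \left(-7 + \sqrt{169 + \left(4 + i \sqrt{7}\right)^{2}}\right)^{2}$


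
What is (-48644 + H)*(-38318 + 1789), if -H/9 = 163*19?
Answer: 2795089493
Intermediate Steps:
H = -27873 (H = -1467*19 = -9*3097 = -27873)
(-48644 + H)*(-38318 + 1789) = (-48644 - 27873)*(-38318 + 1789) = -76517*(-36529) = 2795089493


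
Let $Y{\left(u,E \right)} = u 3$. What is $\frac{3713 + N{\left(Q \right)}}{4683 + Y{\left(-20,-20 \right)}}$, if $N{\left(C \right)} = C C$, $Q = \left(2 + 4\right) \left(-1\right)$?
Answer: $\frac{163}{201} \approx 0.81095$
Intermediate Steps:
$Y{\left(u,E \right)} = 3 u$
$Q = -6$ ($Q = 6 \left(-1\right) = -6$)
$N{\left(C \right)} = C^{2}$
$\frac{3713 + N{\left(Q \right)}}{4683 + Y{\left(-20,-20 \right)}} = \frac{3713 + \left(-6\right)^{2}}{4683 + 3 \left(-20\right)} = \frac{3713 + 36}{4683 - 60} = \frac{3749}{4623} = 3749 \cdot \frac{1}{4623} = \frac{163}{201}$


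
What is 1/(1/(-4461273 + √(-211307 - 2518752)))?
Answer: -4461273 + I*√2730059 ≈ -4.4613e+6 + 1652.3*I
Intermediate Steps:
1/(1/(-4461273 + √(-211307 - 2518752))) = 1/(1/(-4461273 + √(-2730059))) = 1/(1/(-4461273 + I*√2730059)) = -4461273 + I*√2730059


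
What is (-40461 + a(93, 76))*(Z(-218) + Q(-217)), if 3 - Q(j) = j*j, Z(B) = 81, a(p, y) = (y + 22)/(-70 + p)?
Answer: 43738387525/23 ≈ 1.9017e+9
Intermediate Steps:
a(p, y) = (22 + y)/(-70 + p)
Q(j) = 3 - j² (Q(j) = 3 - j*j = 3 - j²)
(-40461 + a(93, 76))*(Z(-218) + Q(-217)) = (-40461 + (22 + 76)/(-70 + 93))*(81 + (3 - 1*(-217)²)) = (-40461 + 98/23)*(81 + (3 - 1*47089)) = (-40461 + (1/23)*98)*(81 + (3 - 47089)) = (-40461 + 98/23)*(81 - 47086) = -930505/23*(-47005) = 43738387525/23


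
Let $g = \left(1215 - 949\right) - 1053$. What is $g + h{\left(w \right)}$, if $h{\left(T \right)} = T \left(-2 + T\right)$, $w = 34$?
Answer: $301$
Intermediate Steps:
$g = -787$ ($g = 266 - 1053 = -787$)
$g + h{\left(w \right)} = -787 + 34 \left(-2 + 34\right) = -787 + 34 \cdot 32 = -787 + 1088 = 301$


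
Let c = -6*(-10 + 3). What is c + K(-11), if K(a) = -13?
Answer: 29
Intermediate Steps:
c = 42 (c = -6*(-7) = 42)
c + K(-11) = 42 - 13 = 29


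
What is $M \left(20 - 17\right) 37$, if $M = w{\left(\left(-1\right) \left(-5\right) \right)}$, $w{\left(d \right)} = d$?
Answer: $555$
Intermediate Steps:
$M = 5$ ($M = \left(-1\right) \left(-5\right) = 5$)
$M \left(20 - 17\right) 37 = 5 \left(20 - 17\right) 37 = 5 \cdot 3 \cdot 37 = 15 \cdot 37 = 555$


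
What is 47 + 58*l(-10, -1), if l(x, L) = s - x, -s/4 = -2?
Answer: 1091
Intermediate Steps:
s = 8 (s = -4*(-2) = 8)
l(x, L) = 8 - x
47 + 58*l(-10, -1) = 47 + 58*(8 - 1*(-10)) = 47 + 58*(8 + 10) = 47 + 58*18 = 47 + 1044 = 1091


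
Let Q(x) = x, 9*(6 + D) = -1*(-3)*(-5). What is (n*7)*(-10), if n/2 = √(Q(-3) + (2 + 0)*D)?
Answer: -140*I*√165/3 ≈ -599.44*I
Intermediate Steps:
D = -23/3 (D = -6 + (-1*(-3)*(-5))/9 = -6 + (3*(-5))/9 = -6 + (⅑)*(-15) = -6 - 5/3 = -23/3 ≈ -7.6667)
n = 2*I*√165/3 (n = 2*√(-3 + (2 + 0)*(-23/3)) = 2*√(-3 + 2*(-23/3)) = 2*√(-3 - 46/3) = 2*√(-55/3) = 2*(I*√165/3) = 2*I*√165/3 ≈ 8.5635*I)
(n*7)*(-10) = ((2*I*√165/3)*7)*(-10) = (14*I*√165/3)*(-10) = -140*I*√165/3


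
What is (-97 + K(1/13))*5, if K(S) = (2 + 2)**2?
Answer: -405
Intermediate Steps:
K(S) = 16 (K(S) = 4**2 = 16)
(-97 + K(1/13))*5 = (-97 + 16)*5 = -81*5 = -405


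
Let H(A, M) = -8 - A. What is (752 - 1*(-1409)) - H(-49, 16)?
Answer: 2120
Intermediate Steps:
(752 - 1*(-1409)) - H(-49, 16) = (752 - 1*(-1409)) - (-8 - 1*(-49)) = (752 + 1409) - (-8 + 49) = 2161 - 1*41 = 2161 - 41 = 2120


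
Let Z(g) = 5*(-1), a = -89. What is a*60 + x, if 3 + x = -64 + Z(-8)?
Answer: -5412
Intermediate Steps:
Z(g) = -5
x = -72 (x = -3 + (-64 - 5) = -3 - 69 = -72)
a*60 + x = -89*60 - 72 = -5340 - 72 = -5412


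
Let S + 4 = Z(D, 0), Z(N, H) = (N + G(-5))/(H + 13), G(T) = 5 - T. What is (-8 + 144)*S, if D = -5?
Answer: -6392/13 ≈ -491.69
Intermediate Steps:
Z(N, H) = (10 + N)/(13 + H) (Z(N, H) = (N + (5 - 1*(-5)))/(H + 13) = (N + (5 + 5))/(13 + H) = (N + 10)/(13 + H) = (10 + N)/(13 + H))
S = -47/13 (S = -4 + (10 - 5)/(13 + 0) = -4 + 5/13 = -47/13 ≈ -3.6154)
(-8 + 144)*S = (-8 + 144)*(-47/13) = 136*(-47/13) = -6392/13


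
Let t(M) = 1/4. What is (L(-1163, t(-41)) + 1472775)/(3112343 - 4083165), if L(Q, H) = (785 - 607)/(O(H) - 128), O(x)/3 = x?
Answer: -749641763/494148398 ≈ -1.5170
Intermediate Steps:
t(M) = 1/4
O(x) = 3*x
L(Q, H) = 178/(-128 + 3*H) (L(Q, H) = (785 - 607)/(3*H - 128) = 178/(-128 + 3*H))
(L(-1163, t(-41)) + 1472775)/(3112343 - 4083165) = (178/(-128 + 3*(1/4)) + 1472775)/(3112343 - 4083165) = (178/(-128 + 3/4) + 1472775)/(-970822) = (178/(-509/4) + 1472775)*(-1/970822) = (178*(-4/509) + 1472775)*(-1/970822) = (-712/509 + 1472775)*(-1/970822) = (749641763/509)*(-1/970822) = -749641763/494148398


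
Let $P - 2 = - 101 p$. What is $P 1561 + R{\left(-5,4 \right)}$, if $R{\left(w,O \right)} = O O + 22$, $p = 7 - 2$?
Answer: $-785145$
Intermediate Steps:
$p = 5$ ($p = 7 - 2 = 5$)
$R{\left(w,O \right)} = 22 + O^{2}$ ($R{\left(w,O \right)} = O^{2} + 22 = 22 + O^{2}$)
$P = -503$ ($P = 2 - 505 = -503$)
$P 1561 + R{\left(-5,4 \right)} = \left(-503\right) 1561 + \left(22 + 4^{2}\right) = -785183 + \left(22 + 16\right) = -785183 + 38 = -785145$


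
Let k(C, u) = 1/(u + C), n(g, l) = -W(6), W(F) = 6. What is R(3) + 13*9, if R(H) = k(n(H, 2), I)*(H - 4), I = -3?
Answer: 1054/9 ≈ 117.11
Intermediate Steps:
n(g, l) = -6 (n(g, l) = -1*6 = -6)
k(C, u) = 1/(C + u)
R(H) = 4/9 - H/9 (R(H) = (H - 4)/(-6 - 3) = (-4 + H)/(-9) = -(-4 + H)/9 = 4/9 - H/9)
R(3) + 13*9 = (4/9 - ⅑*3) + 13*9 = (4/9 - ⅓) + 117 = ⅑ + 117 = 1054/9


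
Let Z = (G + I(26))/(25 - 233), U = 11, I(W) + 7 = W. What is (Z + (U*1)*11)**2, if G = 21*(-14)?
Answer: 647346249/43264 ≈ 14963.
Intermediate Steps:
G = -294
I(W) = -7 + W
Z = 275/208 (Z = (-294 + (-7 + 26))/(25 - 233) = (-294 + 19)/(-208) = -275*(-1/208) = 275/208 ≈ 1.3221)
(Z + (U*1)*11)**2 = (275/208 + (11*1)*11)**2 = (275/208 + 11*11)**2 = (275/208 + 121)**2 = (25443/208)**2 = 647346249/43264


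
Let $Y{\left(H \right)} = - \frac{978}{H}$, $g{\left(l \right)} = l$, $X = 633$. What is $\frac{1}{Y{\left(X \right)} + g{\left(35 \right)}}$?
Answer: $\frac{211}{7059} \approx 0.029891$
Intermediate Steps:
$\frac{1}{Y{\left(X \right)} + g{\left(35 \right)}} = \frac{1}{- \frac{978}{633} + 35} = \frac{1}{\left(-978\right) \frac{1}{633} + 35} = \frac{1}{- \frac{326}{211} + 35} = \frac{1}{\frac{7059}{211}} = \frac{211}{7059}$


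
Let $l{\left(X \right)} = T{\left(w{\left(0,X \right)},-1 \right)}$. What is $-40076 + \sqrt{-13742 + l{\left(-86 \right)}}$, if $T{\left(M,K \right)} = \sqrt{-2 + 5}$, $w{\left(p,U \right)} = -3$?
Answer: $-40076 + i \sqrt{13742 - \sqrt{3}} \approx -40076.0 + 117.22 i$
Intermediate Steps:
$T{\left(M,K \right)} = \sqrt{3}$
$l{\left(X \right)} = \sqrt{3}$
$-40076 + \sqrt{-13742 + l{\left(-86 \right)}} = -40076 + \sqrt{-13742 + \sqrt{3}}$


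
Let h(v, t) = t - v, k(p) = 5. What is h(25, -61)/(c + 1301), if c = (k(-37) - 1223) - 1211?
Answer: 43/564 ≈ 0.076241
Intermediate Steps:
c = -2429 (c = (5 - 1223) - 1211 = -1218 - 1211 = -2429)
h(25, -61)/(c + 1301) = (-61 - 1*25)/(-2429 + 1301) = (-61 - 25)/(-1128) = -86*(-1/1128) = 43/564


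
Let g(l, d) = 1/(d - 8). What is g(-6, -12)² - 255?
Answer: -101999/400 ≈ -255.00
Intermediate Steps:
g(l, d) = 1/(-8 + d)
g(-6, -12)² - 255 = (1/(-8 - 12))² - 255 = (1/(-20))² - 255 = (-1/20)² - 255 = 1/400 - 255 = -101999/400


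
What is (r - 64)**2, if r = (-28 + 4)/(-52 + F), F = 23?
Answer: 3356224/841 ≈ 3990.8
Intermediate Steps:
r = 24/29 (r = (-28 + 4)/(-52 + 23) = -24/(-29) = -24*(-1/29) = 24/29 ≈ 0.82759)
(r - 64)**2 = (24/29 - 64)**2 = (-1832/29)**2 = 3356224/841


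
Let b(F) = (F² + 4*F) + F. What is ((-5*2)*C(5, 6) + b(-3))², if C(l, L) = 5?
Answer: 3136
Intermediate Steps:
b(F) = F² + 5*F
((-5*2)*C(5, 6) + b(-3))² = (-5*2*5 - 3*(5 - 3))² = (-10*5 - 3*2)² = (-50 - 6)² = (-56)² = 3136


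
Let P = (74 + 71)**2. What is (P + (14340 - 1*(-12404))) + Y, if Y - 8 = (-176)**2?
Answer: 78753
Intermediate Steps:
Y = 30984 (Y = 8 + (-176)**2 = 8 + 30976 = 30984)
P = 21025 (P = 145**2 = 21025)
(P + (14340 - 1*(-12404))) + Y = (21025 + (14340 - 1*(-12404))) + 30984 = (21025 + (14340 + 12404)) + 30984 = (21025 + 26744) + 30984 = 47769 + 30984 = 78753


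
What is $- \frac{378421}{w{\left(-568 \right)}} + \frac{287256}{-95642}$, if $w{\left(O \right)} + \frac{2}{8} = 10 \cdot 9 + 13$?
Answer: $- \frac{72444913672}{19654431} \approx -3685.9$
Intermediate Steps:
$w{\left(O \right)} = \frac{411}{4}$ ($w{\left(O \right)} = - \frac{1}{4} + \left(10 \cdot 9 + 13\right) = - \frac{1}{4} + \left(90 + 13\right) = - \frac{1}{4} + 103 = \frac{411}{4}$)
$- \frac{378421}{w{\left(-568 \right)}} + \frac{287256}{-95642} = - \frac{378421}{\frac{411}{4}} + \frac{287256}{-95642} = \left(-378421\right) \frac{4}{411} + 287256 \left(- \frac{1}{95642}\right) = - \frac{1513684}{411} - \frac{143628}{47821} = - \frac{72444913672}{19654431}$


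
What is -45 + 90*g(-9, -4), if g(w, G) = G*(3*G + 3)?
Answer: 3195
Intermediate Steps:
g(w, G) = G*(3 + 3*G)
-45 + 90*g(-9, -4) = -45 + 90*(3*(-4)*(1 - 4)) = -45 + 90*(3*(-4)*(-3)) = -45 + 90*36 = -45 + 3240 = 3195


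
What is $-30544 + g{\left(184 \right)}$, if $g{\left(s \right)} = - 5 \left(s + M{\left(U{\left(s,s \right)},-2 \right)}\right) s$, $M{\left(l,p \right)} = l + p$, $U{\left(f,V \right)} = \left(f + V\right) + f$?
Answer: $-705824$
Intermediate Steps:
$U{\left(f,V \right)} = V + 2 f$ ($U{\left(f,V \right)} = \left(V + f\right) + f = V + 2 f$)
$g{\left(s \right)} = s \left(10 - 20 s\right)$ ($g{\left(s \right)} = - 5 \left(s + \left(\left(s + 2 s\right) - 2\right)\right) s = - 5 \left(s + \left(3 s - 2\right)\right) s = - 5 \left(s + \left(-2 + 3 s\right)\right) s = - 5 \left(-2 + 4 s\right) s = \left(10 - 20 s\right) s = s \left(10 - 20 s\right)$)
$-30544 + g{\left(184 \right)} = -30544 + 10 \cdot 184 \left(1 - 368\right) = -30544 + 10 \cdot 184 \left(-367\right) = -30544 - 675280 = -705824$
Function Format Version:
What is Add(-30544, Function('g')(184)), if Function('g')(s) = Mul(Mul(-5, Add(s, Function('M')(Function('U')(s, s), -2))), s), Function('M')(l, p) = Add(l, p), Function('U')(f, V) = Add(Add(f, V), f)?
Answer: -705824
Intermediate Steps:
Function('U')(f, V) = Add(V, Mul(2, f)) (Function('U')(f, V) = Add(Add(V, f), f) = Add(V, Mul(2, f)))
Function('g')(s) = Mul(s, Add(10, Mul(-20, s))) (Function('g')(s) = Mul(Mul(-5, Add(s, Add(Add(s, Mul(2, s)), -2))), s) = Mul(Mul(-5, Add(s, Add(Mul(3, s), -2))), s) = Mul(Mul(-5, Add(s, Add(-2, Mul(3, s)))), s) = Mul(Mul(-5, Add(-2, Mul(4, s))), s) = Mul(Add(10, Mul(-20, s)), s) = Mul(s, Add(10, Mul(-20, s))))
Add(-30544, Function('g')(184)) = Add(-30544, Mul(10, 184, Add(1, Mul(-2, 184)))) = Add(-30544, Mul(10, 184, Add(1, -368))) = Add(-30544, Mul(10, 184, -367)) = Add(-30544, -675280) = -705824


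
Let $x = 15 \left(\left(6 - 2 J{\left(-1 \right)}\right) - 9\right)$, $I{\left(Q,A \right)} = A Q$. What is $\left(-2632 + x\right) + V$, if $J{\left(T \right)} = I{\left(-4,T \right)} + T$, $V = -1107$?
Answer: $-3874$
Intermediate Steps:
$J{\left(T \right)} = - 3 T$ ($J{\left(T \right)} = T \left(-4\right) + T = - 4 T + T = - 3 T$)
$x = -135$ ($x = 15 \left(\left(6 - 2 \left(\left(-3\right) \left(-1\right)\right)\right) - 9\right) = 15 \left(\left(6 - 6\right) - 9\right) = 15 \left(0 - 9\right) = 15 \left(-9\right) = -135$)
$\left(-2632 + x\right) + V = \left(-2632 - 135\right) - 1107 = -2767 - 1107 = -3874$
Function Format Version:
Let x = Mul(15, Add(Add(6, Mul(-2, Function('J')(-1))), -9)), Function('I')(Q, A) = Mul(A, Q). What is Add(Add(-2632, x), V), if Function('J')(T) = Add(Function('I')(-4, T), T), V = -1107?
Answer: -3874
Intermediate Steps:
Function('J')(T) = Mul(-3, T) (Function('J')(T) = Add(Mul(T, -4), T) = Add(Mul(-4, T), T) = Mul(-3, T))
x = -135 (x = Mul(15, Add(Add(6, Mul(-2, Mul(-3, -1))), -9)) = Mul(15, Add(Add(6, Mul(-2, 3)), -9)) = Mul(15, Add(Add(6, -6), -9)) = Mul(15, Add(0, -9)) = Mul(15, -9) = -135)
Add(Add(-2632, x), V) = Add(Add(-2632, -135), -1107) = Add(-2767, -1107) = -3874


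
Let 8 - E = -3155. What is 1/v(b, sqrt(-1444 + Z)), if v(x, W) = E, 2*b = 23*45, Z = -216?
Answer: 1/3163 ≈ 0.00031616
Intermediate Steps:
E = 3163 (E = 8 - 1*(-3155) = 8 + 3155 = 3163)
b = 1035/2 (b = (23*45)/2 = (1/2)*1035 = 1035/2 ≈ 517.50)
v(x, W) = 3163
1/v(b, sqrt(-1444 + Z)) = 1/3163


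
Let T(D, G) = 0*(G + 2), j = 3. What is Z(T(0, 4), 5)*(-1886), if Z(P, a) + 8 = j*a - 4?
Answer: -5658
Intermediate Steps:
T(D, G) = 0 (T(D, G) = 0*(2 + G) = 0)
Z(P, a) = -12 + 3*a (Z(P, a) = -8 + (3*a - 4) = -8 + (-4 + 3*a) = -12 + 3*a)
Z(T(0, 4), 5)*(-1886) = (-12 + 3*5)*(-1886) = (-12 + 15)*(-1886) = 3*(-1886) = -5658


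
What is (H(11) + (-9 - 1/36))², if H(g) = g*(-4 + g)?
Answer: 5987809/1296 ≈ 4620.2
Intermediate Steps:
(H(11) + (-9 - 1/36))² = (11*(-4 + 11) + (-9 - 1/36))² = (11*7 + (-9 - 1*1/36))² = (77 + (-9 - 1/36))² = (77 - 325/36)² = (2447/36)² = 5987809/1296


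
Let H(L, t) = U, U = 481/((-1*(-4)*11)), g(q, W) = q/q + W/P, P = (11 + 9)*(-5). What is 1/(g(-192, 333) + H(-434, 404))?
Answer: 550/4731 ≈ 0.11625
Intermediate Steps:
P = -100 (P = 20*(-5) = -100)
g(q, W) = 1 - W/100 (g(q, W) = q/q + W/(-100) = 1 + W*(-1/100) = 1 - W/100)
U = 481/44 (U = 481/((4*11)) = 481/44 ≈ 10.932)
H(L, t) = 481/44
1/(g(-192, 333) + H(-434, 404)) = 1/((1 - 1/100*333) + 481/44) = 1/((1 - 333/100) + 481/44) = 1/(-233/100 + 481/44) = 1/(4731/550) = 550/4731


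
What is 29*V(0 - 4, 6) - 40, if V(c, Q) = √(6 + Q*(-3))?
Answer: -40 + 58*I*√3 ≈ -40.0 + 100.46*I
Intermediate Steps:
V(c, Q) = √(6 - 3*Q)
29*V(0 - 4, 6) - 40 = 29*√(6 - 3*6) - 40 = 29*√(6 - 18) - 40 = 29*√(-12) - 40 = 29*(2*I*√3) - 40 = 58*I*√3 - 40 = -40 + 58*I*√3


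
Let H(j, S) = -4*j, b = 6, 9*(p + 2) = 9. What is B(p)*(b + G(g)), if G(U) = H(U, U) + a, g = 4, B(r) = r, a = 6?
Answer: 4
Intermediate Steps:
p = -1 (p = -2 + (⅑)*9 = -2 + 1 = -1)
G(U) = 6 - 4*U (G(U) = -4*U + 6 = 6 - 4*U)
B(p)*(b + G(g)) = -(6 + (6 - 4*4)) = -(6 + (6 - 16)) = -(6 - 10) = -1*(-4) = 4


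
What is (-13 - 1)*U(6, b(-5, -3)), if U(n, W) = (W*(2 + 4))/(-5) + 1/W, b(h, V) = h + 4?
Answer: -14/5 ≈ -2.8000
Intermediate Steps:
b(h, V) = 4 + h
U(n, W) = 1/W - 6*W/5 (U(n, W) = (W*6)*(-1/5) + 1/W = (6*W)*(-1/5) + 1/W = -6*W/5 + 1/W = 1/W - 6*W/5)
(-13 - 1)*U(6, b(-5, -3)) = (-13 - 1)*(1/(4 - 5) - 6*(4 - 5)/5) = -14*(1/(-1) - 6/5*(-1)) = -14*(-1 + 6/5) = -14*1/5 = -14/5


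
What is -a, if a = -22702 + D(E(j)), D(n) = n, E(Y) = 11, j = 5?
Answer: 22691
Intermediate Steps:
a = -22691 (a = -22702 + 11 = -22691)
-a = -1*(-22691) = 22691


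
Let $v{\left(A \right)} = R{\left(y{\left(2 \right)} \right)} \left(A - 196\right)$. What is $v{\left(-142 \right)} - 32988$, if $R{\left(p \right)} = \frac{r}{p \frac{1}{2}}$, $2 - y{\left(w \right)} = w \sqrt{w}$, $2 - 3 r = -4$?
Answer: $-32312 + 676 \sqrt{2} \approx -31356.0$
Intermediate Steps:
$r = 2$ ($r = \frac{2}{3} - - \frac{4}{3} = \frac{2}{3} + \frac{4}{3} = 2$)
$y{\left(w \right)} = 2 - w^{\frac{3}{2}}$ ($y{\left(w \right)} = 2 - w \sqrt{w} = 2 - w^{\frac{3}{2}}$)
$R{\left(p \right)} = \frac{4}{p}$ ($R{\left(p \right)} = \frac{2}{p \frac{1}{2}} = \frac{2}{\frac{1}{2} p} = 2 \frac{2}{p} = \frac{4}{p}$)
$v{\left(A \right)} = \frac{4 \left(-196 + A\right)}{2 - 2 \sqrt{2}}$ ($v{\left(A \right)} = \frac{4}{2 - 2^{\frac{3}{2}}} \left(A - 196\right) = \frac{4}{2 - 2 \sqrt{2}} \left(-196 + A\right) = \frac{4 \left(-196 + A\right)}{2 - 2 \sqrt{2}}$)
$v{\left(-142 \right)} - 32988 = \frac{4 \left(-196 - 142\right)}{2 - 2 \sqrt{2}} - 32988 = 4 \frac{1}{2 - 2 \sqrt{2}} \left(-338\right) - 32988 = - \frac{1352}{2 - 2 \sqrt{2}} - 32988 = -32988 - \frac{1352}{2 - 2 \sqrt{2}}$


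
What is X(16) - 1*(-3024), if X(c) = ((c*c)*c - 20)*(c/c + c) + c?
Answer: 72332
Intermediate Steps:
X(c) = c + (1 + c)*(-20 + c³) (X(c) = (c²*c - 20)*(1 + c) + c = (c³ - 20)*(1 + c) + c = (-20 + c³)*(1 + c) + c = (1 + c)*(-20 + c³) + c = c + (1 + c)*(-20 + c³))
X(16) - 1*(-3024) = (-20 + 16³ + 16⁴ - 19*16) - 1*(-3024) = (-20 + 4096 + 65536 - 304) + 3024 = 69308 + 3024 = 72332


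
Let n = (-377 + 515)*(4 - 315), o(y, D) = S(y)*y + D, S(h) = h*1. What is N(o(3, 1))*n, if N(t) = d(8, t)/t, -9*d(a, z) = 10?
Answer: 14306/3 ≈ 4768.7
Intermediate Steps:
S(h) = h
d(a, z) = -10/9 (d(a, z) = -1/9*10 = -10/9)
o(y, D) = D + y**2 (o(y, D) = y*y + D = y**2 + D = D + y**2)
N(t) = -10/(9*t)
n = -42918 (n = 138*(-311) = -42918)
N(o(3, 1))*n = -10/(9*(1 + 3**2))*(-42918) = -10/(9*(1 + 9))*(-42918) = -10/9/10*(-42918) = -10/9*1/10*(-42918) = -1/9*(-42918) = 14306/3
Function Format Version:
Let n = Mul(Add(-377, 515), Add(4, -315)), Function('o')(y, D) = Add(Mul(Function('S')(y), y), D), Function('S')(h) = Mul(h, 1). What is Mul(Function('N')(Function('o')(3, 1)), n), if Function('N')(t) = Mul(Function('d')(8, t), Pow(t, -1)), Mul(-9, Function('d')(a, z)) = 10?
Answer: Rational(14306, 3) ≈ 4768.7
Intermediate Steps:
Function('S')(h) = h
Function('d')(a, z) = Rational(-10, 9) (Function('d')(a, z) = Mul(Rational(-1, 9), 10) = Rational(-10, 9))
Function('o')(y, D) = Add(D, Pow(y, 2)) (Function('o')(y, D) = Add(Mul(y, y), D) = Add(Pow(y, 2), D) = Add(D, Pow(y, 2)))
Function('N')(t) = Mul(Rational(-10, 9), Pow(t, -1))
n = -42918 (n = Mul(138, -311) = -42918)
Mul(Function('N')(Function('o')(3, 1)), n) = Mul(Mul(Rational(-10, 9), Pow(Add(1, Pow(3, 2)), -1)), -42918) = Mul(Mul(Rational(-10, 9), Pow(Add(1, 9), -1)), -42918) = Mul(Mul(Rational(-10, 9), Pow(10, -1)), -42918) = Mul(Mul(Rational(-10, 9), Rational(1, 10)), -42918) = Mul(Rational(-1, 9), -42918) = Rational(14306, 3)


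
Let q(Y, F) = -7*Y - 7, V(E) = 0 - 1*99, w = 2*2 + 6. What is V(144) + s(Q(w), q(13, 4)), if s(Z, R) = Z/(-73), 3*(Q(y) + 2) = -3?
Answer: -7224/73 ≈ -98.959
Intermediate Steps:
w = 10 (w = 4 + 6 = 10)
V(E) = -99 (V(E) = 0 - 99 = -99)
Q(y) = -3 (Q(y) = -2 + (1/3)*(-3) = -2 - 1 = -3)
q(Y, F) = -7 - 7*Y
s(Z, R) = -Z/73 (s(Z, R) = Z*(-1/73) = -Z/73)
V(144) + s(Q(w), q(13, 4)) = -99 - 1/73*(-3) = -99 + 3/73 = -7224/73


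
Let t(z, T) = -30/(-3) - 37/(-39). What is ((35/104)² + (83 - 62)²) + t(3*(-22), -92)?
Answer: 14668507/32448 ≈ 452.06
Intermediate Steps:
t(z, T) = 427/39 (t(z, T) = -30*(-⅓) - 37*(-1/39) = 10 + 37/39 = 427/39)
((35/104)² + (83 - 62)²) + t(3*(-22), -92) = ((35/104)² + (83 - 62)²) + 427/39 = ((35*(1/104))² + 21²) + 427/39 = ((35/104)² + 441) + 427/39 = (1225/10816 + 441) + 427/39 = 4771081/10816 + 427/39 = 14668507/32448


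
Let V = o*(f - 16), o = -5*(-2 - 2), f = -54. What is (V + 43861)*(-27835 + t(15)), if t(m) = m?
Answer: -1181265020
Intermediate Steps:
o = 20 (o = -5*(-4) = 20)
V = -1400 (V = 20*(-54 - 16) = 20*(-70) = -1400)
(V + 43861)*(-27835 + t(15)) = (-1400 + 43861)*(-27835 + 15) = 42461*(-27820) = -1181265020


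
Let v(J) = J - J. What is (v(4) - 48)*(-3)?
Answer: 144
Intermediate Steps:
v(J) = 0
(v(4) - 48)*(-3) = (0 - 48)*(-3) = -48*(-3) = 144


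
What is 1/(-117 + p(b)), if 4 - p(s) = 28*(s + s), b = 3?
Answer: -1/281 ≈ -0.0035587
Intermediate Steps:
p(s) = 4 - 56*s (p(s) = 4 - 28*(s + s) = 4 - 28*2*s = 4 - 56*s)
1/(-117 + p(b)) = 1/(-117 + (4 - 56*3)) = 1/(-117 + (4 - 168)) = 1/(-117 - 164) = 1/(-281) = -1/281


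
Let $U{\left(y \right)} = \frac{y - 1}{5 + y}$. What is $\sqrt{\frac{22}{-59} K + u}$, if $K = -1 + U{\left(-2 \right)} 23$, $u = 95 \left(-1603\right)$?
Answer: $\frac{i \sqrt{530072933}}{59} \approx 390.23 i$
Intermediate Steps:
$u = -152285$
$U{\left(y \right)} = \frac{-1 + y}{5 + y}$
$K = -24$ ($K = -1 + \frac{-1 - 2}{5 - 2} \cdot 23 = -1 + \frac{1}{3} \left(-3\right) 23 = -1 - 23 = -24$)
$\sqrt{\frac{22}{-59} K + u} = \sqrt{\frac{22}{-59} \left(-24\right) - 152285} = \sqrt{22 \left(- \frac{1}{59}\right) \left(-24\right) - 152285} = \sqrt{\left(- \frac{22}{59}\right) \left(-24\right) - 152285} = \sqrt{\frac{528}{59} - 152285} = \sqrt{- \frac{8984287}{59}} = \frac{i \sqrt{530072933}}{59}$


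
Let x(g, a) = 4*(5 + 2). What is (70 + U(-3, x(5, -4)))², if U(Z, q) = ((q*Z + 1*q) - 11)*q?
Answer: 3261636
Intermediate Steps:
x(g, a) = 28 (x(g, a) = 4*7 = 28)
U(Z, q) = q*(-11 + q + Z*q) (U(Z, q) = ((Z*q + q) - 11)*q = ((q + Z*q) - 11)*q = (-11 + q + Z*q)*q = q*(-11 + q + Z*q))
(70 + U(-3, x(5, -4)))² = (70 + 28*(-11 + 28 - 3*28))² = (70 + 28*(-11 + 28 - 84))² = (70 + 28*(-67))² = (70 - 1876)² = (-1806)² = 3261636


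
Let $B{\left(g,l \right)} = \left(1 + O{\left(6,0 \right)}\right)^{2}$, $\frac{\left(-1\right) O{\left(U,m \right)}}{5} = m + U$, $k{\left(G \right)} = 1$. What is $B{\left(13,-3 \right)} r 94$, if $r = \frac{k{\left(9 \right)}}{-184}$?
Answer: $- \frac{39527}{92} \approx -429.64$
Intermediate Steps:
$O{\left(U,m \right)} = - 5 U - 5 m$ ($O{\left(U,m \right)} = - 5 \left(m + U\right) = - 5 \left(U + m\right) = - 5 U - 5 m$)
$r = - \frac{1}{184}$ ($r = 1 \frac{1}{-184} = 1 \left(- \frac{1}{184}\right) = - \frac{1}{184} \approx -0.0054348$)
$B{\left(g,l \right)} = 841$ ($B{\left(g,l \right)} = \left(1 - 30\right)^{2} = \left(-29\right)^{2} = 841$)
$B{\left(13,-3 \right)} r 94 = 841 \left(- \frac{1}{184}\right) 94 = \left(- \frac{841}{184}\right) 94 = - \frac{39527}{92}$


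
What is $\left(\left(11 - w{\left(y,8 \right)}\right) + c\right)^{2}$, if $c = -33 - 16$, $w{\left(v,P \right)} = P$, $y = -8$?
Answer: $2116$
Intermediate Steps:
$c = -49$
$\left(\left(11 - w{\left(y,8 \right)}\right) + c\right)^{2} = \left(\left(11 - 8\right) - 49\right)^{2} = \left(3 - 49\right)^{2} = \left(-46\right)^{2} = 2116$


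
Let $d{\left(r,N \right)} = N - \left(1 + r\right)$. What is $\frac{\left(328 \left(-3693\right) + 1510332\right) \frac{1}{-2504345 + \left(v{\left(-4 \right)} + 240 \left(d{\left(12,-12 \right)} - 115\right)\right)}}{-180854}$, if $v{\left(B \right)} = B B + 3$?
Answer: $\frac{74757}{114748517201} \approx 6.5149 \cdot 10^{-7}$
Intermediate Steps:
$d{\left(r,N \right)} = -1 + N - r$
$v{\left(B \right)} = 3 + B^{2}$ ($v{\left(B \right)} = B^{2} + 3 = 3 + B^{2}$)
$\frac{\left(328 \left(-3693\right) + 1510332\right) \frac{1}{-2504345 + \left(v{\left(-4 \right)} + 240 \left(d{\left(12,-12 \right)} - 115\right)\right)}}{-180854} = \frac{\left(328 \left(-3693\right) + 1510332\right) \frac{1}{-2504345 + \left(\left(3 + \left(-4\right)^{2}\right) + 240 \left(\left(-1 - 12 - 12\right) - 115\right)\right)}}{-180854} = \frac{-1211304 + 1510332}{-2504345 + \left(\left(3 + 16\right) + 240 \left(\left(-1 - 12 - 12\right) - 115\right)\right)} \left(- \frac{1}{180854}\right) = \frac{299028}{-2504345 + \left(19 + 240 \left(-25 - 115\right)\right)} \left(- \frac{1}{180854}\right) = \frac{299028}{-2504345 + \left(19 + 240 \left(-140\right)\right)} \left(- \frac{1}{180854}\right) = \frac{299028}{-2504345 + \left(19 - 33600\right)} \left(- \frac{1}{180854}\right) = \frac{299028}{-2504345 - 33581} \left(- \frac{1}{180854}\right) = \frac{299028}{-2537926} \left(- \frac{1}{180854}\right) = 299028 \left(- \frac{1}{2537926}\right) \left(- \frac{1}{180854}\right) = \left(- \frac{149514}{1268963}\right) \left(- \frac{1}{180854}\right) = \frac{74757}{114748517201}$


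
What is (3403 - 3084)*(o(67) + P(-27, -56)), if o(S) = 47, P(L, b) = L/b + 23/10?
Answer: 4446541/280 ≈ 15881.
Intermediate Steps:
P(L, b) = 23/10 + L/b (P(L, b) = L/b + 23*(⅒) = L/b + 23/10 = 23/10 + L/b)
(3403 - 3084)*(o(67) + P(-27, -56)) = (3403 - 3084)*(47 + (23/10 - 27/(-56))) = 319*(47 + (23/10 - 27*(-1/56))) = 319*(47 + (23/10 + 27/56)) = 319*(47 + 779/280) = 319*(13939/280) = 4446541/280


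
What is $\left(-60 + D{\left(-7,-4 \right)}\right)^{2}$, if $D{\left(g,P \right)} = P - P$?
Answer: $3600$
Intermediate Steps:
$D{\left(g,P \right)} = 0$
$\left(-60 + D{\left(-7,-4 \right)}\right)^{2} = \left(-60 + 0\right)^{2} = \left(-60\right)^{2} = 3600$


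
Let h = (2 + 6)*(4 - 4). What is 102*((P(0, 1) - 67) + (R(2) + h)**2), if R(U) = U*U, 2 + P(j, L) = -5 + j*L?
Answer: -5916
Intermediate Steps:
P(j, L) = -7 + L*j (P(j, L) = -2 + (-5 + j*L) = -2 + (-5 + L*j) = -7 + L*j)
h = 0 (h = 8*0 = 0)
R(U) = U**2
102*((P(0, 1) - 67) + (R(2) + h)**2) = 102*(((-7 + 1*0) - 67) + (2**2 + 0)**2) = 102*(((-7 + 0) - 67) + (4 + 0)**2) = 102*((-7 - 67) + 4**2) = 102*(-74 + 16) = 102*(-58) = -5916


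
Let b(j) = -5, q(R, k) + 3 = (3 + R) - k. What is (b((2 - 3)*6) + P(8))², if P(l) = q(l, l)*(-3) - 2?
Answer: 49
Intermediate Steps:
q(R, k) = R - k (q(R, k) = -3 + ((3 + R) - k) = -3 + (3 + R - k) = R - k)
P(l) = -2 (P(l) = (l - l)*(-3) - 2 = 0*(-3) - 2 = 0 - 2 = -2)
(b((2 - 3)*6) + P(8))² = (-5 - 2)² = (-7)² = 49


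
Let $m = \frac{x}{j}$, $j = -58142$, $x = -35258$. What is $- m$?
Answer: $- \frac{17629}{29071} \approx -0.60641$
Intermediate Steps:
$m = \frac{17629}{29071}$ ($m = - \frac{35258}{-58142} = \left(-35258\right) \left(- \frac{1}{58142}\right) = \frac{17629}{29071} \approx 0.60641$)
$- m = \left(-1\right) \frac{17629}{29071} = - \frac{17629}{29071}$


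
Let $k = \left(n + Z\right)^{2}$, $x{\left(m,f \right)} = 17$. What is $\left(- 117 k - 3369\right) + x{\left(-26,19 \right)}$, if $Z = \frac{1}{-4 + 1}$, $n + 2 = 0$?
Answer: $-3989$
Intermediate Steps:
$n = -2$ ($n = -2 + 0 = -2$)
$Z = - \frac{1}{3}$ ($Z = \frac{1}{-3} = - \frac{1}{3} \approx -0.33333$)
$k = \frac{49}{9}$ ($k = \left(-2 - \frac{1}{3}\right)^{2} = \left(- \frac{7}{3}\right)^{2} = \frac{49}{9} \approx 5.4444$)
$\left(- 117 k - 3369\right) + x{\left(-26,19 \right)} = \left(\left(-117\right) \frac{49}{9} - 3369\right) + 17 = \left(-637 - 3369\right) + 17 = -4006 + 17 = -3989$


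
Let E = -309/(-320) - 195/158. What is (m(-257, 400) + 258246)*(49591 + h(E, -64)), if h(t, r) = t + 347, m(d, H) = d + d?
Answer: 81341884857483/6320 ≈ 1.2871e+10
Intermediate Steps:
m(d, H) = 2*d
E = -6789/25280 (E = -309*(-1/320) - 195*1/158 = 309/320 - 195/158 = -6789/25280 ≈ -0.26855)
h(t, r) = 347 + t
(m(-257, 400) + 258246)*(49591 + h(E, -64)) = (2*(-257) + 258246)*(49591 + (347 - 6789/25280)) = (-514 + 258246)*(49591 + 8765371/25280) = 257732*(1262425851/25280) = 81341884857483/6320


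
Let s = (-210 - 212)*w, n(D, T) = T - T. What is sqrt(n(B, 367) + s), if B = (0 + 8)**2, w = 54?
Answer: 6*I*sqrt(633) ≈ 150.96*I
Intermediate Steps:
B = 64 (B = 8**2 = 64)
n(D, T) = 0
s = -22788 (s = (-210 - 212)*54 = -422*54 = -22788)
sqrt(n(B, 367) + s) = sqrt(0 - 22788) = sqrt(-22788) = 6*I*sqrt(633)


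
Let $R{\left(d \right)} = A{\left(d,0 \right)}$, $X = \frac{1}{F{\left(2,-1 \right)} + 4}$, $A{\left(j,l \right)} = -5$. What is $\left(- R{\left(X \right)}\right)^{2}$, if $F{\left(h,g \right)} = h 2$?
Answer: $25$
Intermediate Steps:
$F{\left(h,g \right)} = 2 h$
$X = \frac{1}{8}$ ($X = \frac{1}{2 \cdot 2 + 4} = \frac{1}{4 + 4} = \frac{1}{8} \approx 0.125$)
$R{\left(d \right)} = -5$
$\left(- R{\left(X \right)}\right)^{2} = \left(\left(-1\right) \left(-5\right)\right)^{2} = 5^{2} = 25$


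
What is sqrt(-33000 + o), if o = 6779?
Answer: I*sqrt(26221) ≈ 161.93*I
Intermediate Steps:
sqrt(-33000 + o) = sqrt(-33000 + 6779) = sqrt(-26221) = I*sqrt(26221)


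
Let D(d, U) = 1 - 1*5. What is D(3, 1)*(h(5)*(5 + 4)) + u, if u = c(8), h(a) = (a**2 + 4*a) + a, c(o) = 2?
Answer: -1798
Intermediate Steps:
D(d, U) = -4 (D(d, U) = 1 - 5 = -4)
h(a) = a**2 + 5*a
u = 2
D(3, 1)*(h(5)*(5 + 4)) + u = -4*5*(5 + 5)*(5 + 4) + 2 = -4*5*10*9 + 2 = -200*9 + 2 = -4*450 + 2 = -1800 + 2 = -1798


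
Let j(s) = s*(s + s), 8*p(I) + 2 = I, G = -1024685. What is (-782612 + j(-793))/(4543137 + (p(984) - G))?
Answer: 1900344/22271779 ≈ 0.085325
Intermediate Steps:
p(I) = -¼ + I/8
j(s) = 2*s² (j(s) = s*(2*s) = 2*s²)
(-782612 + j(-793))/(4543137 + (p(984) - G)) = (-782612 + 2*(-793)²)/(4543137 + ((-¼ + (⅛)*984) - 1*(-1024685))) = (-782612 + 2*628849)/(4543137 + ((-¼ + 123) + 1024685)) = (-782612 + 1257698)/(4543137 + (491/4 + 1024685)) = 475086/(4543137 + 4099231/4) = 475086/(22271779/4) = 475086*(4/22271779) = 1900344/22271779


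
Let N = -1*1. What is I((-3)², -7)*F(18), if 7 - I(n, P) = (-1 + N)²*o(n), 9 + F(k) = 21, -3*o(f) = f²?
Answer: 1380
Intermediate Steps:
o(f) = -f²/3
N = -1
F(k) = 12 (F(k) = -9 + 21 = 12)
I(n, P) = 7 + 4*n²/3 (I(n, P) = 7 - (-1 - 1)²*(-n²/3) = 7 - (-2)²*(-n²/3) = 7 - 4*(-n²/3) = 7 - (-4)*n²/3 = 7 + 4*n²/3)
I((-3)², -7)*F(18) = (7 + 4*((-3)²)²/3)*12 = (7 + (4/3)*9²)*12 = (7 + (4/3)*81)*12 = (7 + 108)*12 = 115*12 = 1380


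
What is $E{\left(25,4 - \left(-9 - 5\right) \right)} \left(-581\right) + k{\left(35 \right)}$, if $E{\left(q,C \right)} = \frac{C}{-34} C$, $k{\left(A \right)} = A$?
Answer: $\frac{94717}{17} \approx 5571.6$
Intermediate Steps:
$E{\left(q,C \right)} = - \frac{C^{2}}{34}$ ($E{\left(q,C \right)} = C \left(- \frac{1}{34}\right) C = - \frac{C}{34} C = - \frac{C^{2}}{34}$)
$E{\left(25,4 - \left(-9 - 5\right) \right)} \left(-581\right) + k{\left(35 \right)} = - \frac{\left(4 - \left(-9 - 5\right)\right)^{2}}{34} \left(-581\right) + 35 = - \frac{\left(4 - -14\right)^{2}}{34} \left(-581\right) + 35 = - \frac{\left(4 + 14\right)^{2}}{34} \left(-581\right) + 35 = - \frac{18^{2}}{34} \left(-581\right) + 35 = \left(- \frac{1}{34}\right) 324 \left(-581\right) + 35 = \left(- \frac{162}{17}\right) \left(-581\right) + 35 = \frac{94122}{17} + 35 = \frac{94717}{17}$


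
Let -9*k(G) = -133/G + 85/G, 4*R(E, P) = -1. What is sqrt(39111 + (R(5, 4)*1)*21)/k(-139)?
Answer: -417*sqrt(156423)/32 ≈ -5153.9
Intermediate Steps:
R(E, P) = -1/4 (R(E, P) = (1/4)*(-1) = -1/4)
k(G) = 16/(3*G) (k(G) = -(-133/G + 85/G)/9 = -(-16)/(3*G) = 16/(3*G))
sqrt(39111 + (R(5, 4)*1)*21)/k(-139) = sqrt(39111 - 1/4*1*21)/(((16/3)/(-139))) = sqrt(39111 - 1/4*21)/(((16/3)*(-1/139))) = sqrt(39111 - 21/4)/(-16/417) = sqrt(156423/4)*(-417/16) = (sqrt(156423)/2)*(-417/16) = -417*sqrt(156423)/32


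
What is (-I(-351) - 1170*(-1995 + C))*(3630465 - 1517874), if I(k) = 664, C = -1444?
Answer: 8498881764906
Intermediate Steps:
(-I(-351) - 1170*(-1995 + C))*(3630465 - 1517874) = (-1*664 - 1170*(-1995 - 1444))*(3630465 - 1517874) = (-664 - 1170*(-3439))*2112591 = (-664 + 4023630)*2112591 = 4022966*2112591 = 8498881764906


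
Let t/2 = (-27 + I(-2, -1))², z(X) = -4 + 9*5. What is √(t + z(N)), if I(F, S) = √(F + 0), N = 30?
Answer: √(1495 - 108*I*√2) ≈ 38.716 - 1.9725*I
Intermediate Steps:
I(F, S) = √F
z(X) = 41 (z(X) = -4 + 45 = 41)
t = 2*(-27 + I*√2)² (t = 2*(-27 + √(-2))² = 2*(-27 + I*√2)² ≈ 1454.0 - 152.74*I)
√(t + z(N)) = √((1454 - 108*I*√2) + 41) = √(1495 - 108*I*√2)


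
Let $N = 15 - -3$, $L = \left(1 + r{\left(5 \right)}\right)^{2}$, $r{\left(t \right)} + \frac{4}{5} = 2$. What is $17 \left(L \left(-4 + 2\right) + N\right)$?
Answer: $\frac{3536}{25} \approx 141.44$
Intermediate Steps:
$r{\left(t \right)} = \frac{6}{5}$ ($r{\left(t \right)} = - \frac{4}{5} + 2 = \frac{6}{5}$)
$L = \frac{121}{25}$ ($L = \left(1 + \frac{6}{5}\right)^{2} = \left(\frac{11}{5}\right)^{2} = \frac{121}{25} \approx 4.84$)
$N = 18$ ($N = 15 + 3 = 18$)
$17 \left(L \left(-4 + 2\right) + N\right) = 17 \left(\frac{121 \left(-4 + 2\right)}{25} + 18\right) = 17 \left(\frac{121}{25} \left(-2\right) + 18\right) = 17 \left(- \frac{242}{25} + 18\right) = 17 \cdot \frac{208}{25} = \frac{3536}{25}$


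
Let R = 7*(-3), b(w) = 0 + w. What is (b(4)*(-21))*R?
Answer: 1764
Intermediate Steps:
b(w) = w
R = -21
(b(4)*(-21))*R = (4*(-21))*(-21) = -84*(-21) = 1764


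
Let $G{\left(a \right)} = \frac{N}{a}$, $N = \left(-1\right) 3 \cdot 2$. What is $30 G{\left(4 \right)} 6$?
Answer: $-270$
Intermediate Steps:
$N = -6$ ($N = \left(-3\right) 2 = -6$)
$G{\left(a \right)} = - \frac{6}{a}$
$30 G{\left(4 \right)} 6 = 30 \left(- \frac{6}{4}\right) 6 = 30 \left(\left(-6\right) \frac{1}{4}\right) 6 = 30 \left(- \frac{3}{2}\right) 6 = \left(-45\right) 6 = -270$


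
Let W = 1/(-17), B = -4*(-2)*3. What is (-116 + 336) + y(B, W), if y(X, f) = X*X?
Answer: 796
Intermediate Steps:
B = 24 (B = 8*3 = 24)
W = -1/17 ≈ -0.058824
y(X, f) = X²
(-116 + 336) + y(B, W) = (-116 + 336) + 24² = 220 + 576 = 796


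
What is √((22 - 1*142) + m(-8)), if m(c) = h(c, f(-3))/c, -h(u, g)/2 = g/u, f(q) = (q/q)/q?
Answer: I*√69114/24 ≈ 10.954*I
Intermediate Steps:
f(q) = 1/q
h(u, g) = -2*g/u
m(c) = 2/(3*c²) (m(c) = (-2/(-3*c))/c = (-2*(-⅓)/c)/c = (2/(3*c))/c = 2/(3*c²))
√((22 - 1*142) + m(-8)) = √((22 - 1*142) + (⅔)/(-8)²) = √((22 - 142) + (⅔)*(1/64)) = √(-120 + 1/96) = √(-11519/96) = I*√69114/24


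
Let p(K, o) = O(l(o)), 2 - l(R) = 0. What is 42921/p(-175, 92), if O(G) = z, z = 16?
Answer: 42921/16 ≈ 2682.6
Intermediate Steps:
l(R) = 2 (l(R) = 2 - 1*0 = 2 + 0 = 2)
O(G) = 16
p(K, o) = 16
42921/p(-175, 92) = 42921/16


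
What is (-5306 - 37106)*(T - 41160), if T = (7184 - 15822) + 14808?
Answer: 1483995880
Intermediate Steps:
T = 6170 (T = -8638 + 14808 = 6170)
(-5306 - 37106)*(T - 41160) = (-5306 - 37106)*(6170 - 41160) = -42412*(-34990) = 1483995880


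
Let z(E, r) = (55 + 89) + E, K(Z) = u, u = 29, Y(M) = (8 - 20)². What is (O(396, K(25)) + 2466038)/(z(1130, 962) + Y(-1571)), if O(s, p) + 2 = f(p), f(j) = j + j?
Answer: 1233047/709 ≈ 1739.1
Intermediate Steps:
Y(M) = 144 (Y(M) = (-12)² = 144)
K(Z) = 29
f(j) = 2*j
z(E, r) = 144 + E
O(s, p) = -2 + 2*p
(O(396, K(25)) + 2466038)/(z(1130, 962) + Y(-1571)) = ((-2 + 2*29) + 2466038)/((144 + 1130) + 144) = ((-2 + 58) + 2466038)/(1274 + 144) = (56 + 2466038)/1418 = 2466094*(1/1418) = 1233047/709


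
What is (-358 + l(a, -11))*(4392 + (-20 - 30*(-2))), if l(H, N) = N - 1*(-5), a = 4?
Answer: -1613248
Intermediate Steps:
l(H, N) = 5 + N (l(H, N) = N + 5 = 5 + N)
(-358 + l(a, -11))*(4392 + (-20 - 30*(-2))) = (-358 + (5 - 11))*(4392 + (-20 - 30*(-2))) = (-358 - 6)*(4392 + (-20 + 60)) = -364*(4392 + 40) = -364*4432 = -1613248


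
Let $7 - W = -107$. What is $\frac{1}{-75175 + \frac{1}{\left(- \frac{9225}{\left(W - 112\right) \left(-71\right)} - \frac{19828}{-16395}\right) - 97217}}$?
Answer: $- \frac{226175866079}{17002770734816915} \approx -1.3302 \cdot 10^{-5}$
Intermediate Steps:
$W = 114$ ($W = 7 - -107 = 7 + 107 = 114$)
$\frac{1}{-75175 + \frac{1}{\left(- \frac{9225}{\left(W - 112\right) \left(-71\right)} - \frac{19828}{-16395}\right) - 97217}} = \frac{1}{-75175 + \frac{1}{\left(- \frac{9225}{\left(114 - 112\right) \left(-71\right)} - \frac{19828}{-16395}\right) - 97217}} = \frac{1}{-75175 + \frac{1}{\left(- \frac{9225}{2 \left(-71\right)} - - \frac{19828}{16395}\right) - 97217}} = \frac{1}{-75175 + \frac{1}{\left(- \frac{9225}{-142} + \frac{19828}{16395}\right) - 97217}} = \frac{1}{-75175 + \frac{1}{\left(\left(-9225\right) \left(- \frac{1}{142}\right) + \frac{19828}{16395}\right) - 97217}} = \frac{1}{-75175 + \frac{1}{\left(\frac{9225}{142} + \frac{19828}{16395}\right) - 97217}} = \frac{1}{-75175 + \frac{1}{\frac{154059451}{2328090} - 97217}} = \frac{1}{-75175 + \frac{1}{- \frac{226175866079}{2328090}}} = \frac{1}{-75175 - \frac{2328090}{226175866079}} = \frac{1}{- \frac{17002770734816915}{226175866079}} = - \frac{226175866079}{17002770734816915}$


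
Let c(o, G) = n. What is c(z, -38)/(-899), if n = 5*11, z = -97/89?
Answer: -55/899 ≈ -0.061179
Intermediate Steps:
z = -97/89 (z = -97*1/89 = -97/89 ≈ -1.0899)
n = 55
c(o, G) = 55
c(z, -38)/(-899) = 55/(-899) = 55*(-1/899) = -55/899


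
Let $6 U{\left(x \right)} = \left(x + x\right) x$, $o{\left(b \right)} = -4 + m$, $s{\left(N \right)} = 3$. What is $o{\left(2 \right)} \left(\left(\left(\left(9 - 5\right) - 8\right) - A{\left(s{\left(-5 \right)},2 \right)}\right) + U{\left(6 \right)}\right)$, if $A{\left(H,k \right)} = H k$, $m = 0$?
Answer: $-8$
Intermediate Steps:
$o{\left(b \right)} = -4$ ($o{\left(b \right)} = -4 + 0 = -4$)
$U{\left(x \right)} = \frac{x^{2}}{3}$ ($U{\left(x \right)} = \frac{\left(x + x\right) x}{6} = \frac{2 x x}{6} = \frac{2 x^{2}}{6} = \frac{x^{2}}{3}$)
$o{\left(2 \right)} \left(\left(\left(\left(9 - 5\right) - 8\right) - A{\left(s{\left(-5 \right)},2 \right)}\right) + U{\left(6 \right)}\right) = - 4 \left(\left(\left(\left(9 - 5\right) - 8\right) - 3 \cdot 2\right) + \frac{6^{2}}{3}\right) = - 4 \left(\left(\left(4 - 8\right) - 6\right) + \frac{1}{3} \cdot 36\right) = - 4 \left(\left(-4 - 6\right) + 12\right) = - 4 \left(-10 + 12\right) = \left(-4\right) 2 = -8$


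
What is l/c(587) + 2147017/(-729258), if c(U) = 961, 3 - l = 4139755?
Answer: -3021010547353/700816938 ≈ -4310.7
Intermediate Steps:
l = -4139752 (l = 3 - 1*4139755 = 3 - 4139755 = -4139752)
l/c(587) + 2147017/(-729258) = -4139752/961 + 2147017/(-729258) = -4139752*1/961 + 2147017*(-1/729258) = -4139752/961 - 2147017/729258 = -3021010547353/700816938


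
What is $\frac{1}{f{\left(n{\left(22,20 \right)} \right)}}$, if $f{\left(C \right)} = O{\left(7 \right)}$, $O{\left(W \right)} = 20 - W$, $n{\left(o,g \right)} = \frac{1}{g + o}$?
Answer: $\frac{1}{13} \approx 0.076923$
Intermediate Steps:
$f{\left(C \right)} = 13$ ($f{\left(C \right)} = 20 - 7 = 13$)
$\frac{1}{f{\left(n{\left(22,20 \right)} \right)}} = \frac{1}{13}$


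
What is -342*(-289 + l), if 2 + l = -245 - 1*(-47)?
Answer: 167238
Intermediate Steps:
l = -200 (l = -2 + (-245 - 1*(-47)) = -2 + (-245 + 47) = -2 - 198 = -200)
-342*(-289 + l) = -342*(-289 - 200) = -342*(-489) = 167238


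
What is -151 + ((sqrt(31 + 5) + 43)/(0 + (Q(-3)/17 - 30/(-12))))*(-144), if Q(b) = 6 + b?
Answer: -36235/13 ≈ -2787.3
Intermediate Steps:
-151 + ((sqrt(31 + 5) + 43)/(0 + (Q(-3)/17 - 30/(-12))))*(-144) = -151 + ((sqrt(31 + 5) + 43)/(0 + ((6 - 3)/17 - 30/(-12))))*(-144) = -151 + ((sqrt(36) + 43)/(0 + (3*(1/17) - 30*(-1/12))))*(-144) = -151 + ((6 + 43)/(0 + (3/17 + 5/2)))*(-144) = -151 + (49/(0 + 91/34))*(-144) = -151 + (49/(91/34))*(-144) = -151 + (49*(34/91))*(-144) = -151 + (238/13)*(-144) = -151 - 34272/13 = -36235/13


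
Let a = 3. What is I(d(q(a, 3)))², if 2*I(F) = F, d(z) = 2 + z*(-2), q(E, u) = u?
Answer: 4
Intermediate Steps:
d(z) = 2 - 2*z
I(F) = F/2
I(d(q(a, 3)))² = ((2 - 2*3)/2)² = ((2 - 6)/2)² = ((½)*(-4))² = (-2)² = 4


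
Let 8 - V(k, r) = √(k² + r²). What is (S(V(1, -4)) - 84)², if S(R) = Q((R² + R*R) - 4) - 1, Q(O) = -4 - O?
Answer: 78417 - 15808*√17 ≈ 13239.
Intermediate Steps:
V(k, r) = 8 - √(k² + r²)
S(R) = -1 - 2*R² (S(R) = (-4 - ((R² + R*R) - 4)) - 1 = (-4 - ((R² + R²) - 4)) - 1 = (-4 - (2*R² - 4)) - 1 = (-4 - (-4 + 2*R²)) - 1 = (-4 + (4 - 2*R²)) - 1 = -2*R² - 1 = -1 - 2*R²)
(S(V(1, -4)) - 84)² = ((-1 - 2*(8 - √(1² + (-4)²))²) - 84)² = ((-1 - 2*(8 - √(1 + 16))²) - 84)² = ((-1 - 2*(8 - √17)²) - 84)² = (-85 - 2*(8 - √17)²)²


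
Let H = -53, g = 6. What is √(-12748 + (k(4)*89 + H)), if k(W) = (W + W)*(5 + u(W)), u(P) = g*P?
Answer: √7847 ≈ 88.583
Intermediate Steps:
u(P) = 6*P
k(W) = 2*W*(5 + 6*W) (k(W) = (W + W)*(5 + 6*W) = (2*W)*(5 + 6*W) = 2*W*(5 + 6*W))
√(-12748 + (k(4)*89 + H)) = √(-12748 + ((2*4*(5 + 6*4))*89 - 53)) = √(-12748 + ((2*4*(5 + 24))*89 - 53)) = √(-12748 + ((2*4*29)*89 - 53)) = √(-12748 + (232*89 - 53)) = √(-12748 + (20648 - 53)) = √(-12748 + 20595) = √7847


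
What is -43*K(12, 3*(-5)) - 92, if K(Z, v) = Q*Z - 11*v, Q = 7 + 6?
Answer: -13895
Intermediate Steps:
Q = 13
K(Z, v) = -11*v + 13*Z (K(Z, v) = 13*Z - 11*v = -11*v + 13*Z)
-43*K(12, 3*(-5)) - 92 = -43*(-33*(-5) + 13*12) - 92 = -43*(-11*(-15) + 156) - 92 = -43*(165 + 156) - 92 = -43*321 - 92 = -13803 - 92 = -13895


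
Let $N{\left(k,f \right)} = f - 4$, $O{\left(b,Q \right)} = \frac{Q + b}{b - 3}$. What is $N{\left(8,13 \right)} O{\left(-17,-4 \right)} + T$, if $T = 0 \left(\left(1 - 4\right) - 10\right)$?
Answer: $\frac{189}{20} \approx 9.45$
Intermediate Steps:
$T = 0$ ($T = 0 \left(\left(1 - 4\right) - 10\right) = 0 \left(-3 - 10\right) = 0 \left(-13\right) = 0$)
$O{\left(b,Q \right)} = \frac{Q + b}{-3 + b}$
$N{\left(k,f \right)} = -4 + f$
$N{\left(8,13 \right)} O{\left(-17,-4 \right)} + T = \left(-4 + 13\right) \frac{-4 - 17}{-3 - 17} + 0 = 9 \frac{1}{-20} \left(-21\right) + 0 = 9 \left(\left(- \frac{1}{20}\right) \left(-21\right)\right) + 0 = 9 \cdot \frac{21}{20} + 0 = \frac{189}{20} + 0 = \frac{189}{20}$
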